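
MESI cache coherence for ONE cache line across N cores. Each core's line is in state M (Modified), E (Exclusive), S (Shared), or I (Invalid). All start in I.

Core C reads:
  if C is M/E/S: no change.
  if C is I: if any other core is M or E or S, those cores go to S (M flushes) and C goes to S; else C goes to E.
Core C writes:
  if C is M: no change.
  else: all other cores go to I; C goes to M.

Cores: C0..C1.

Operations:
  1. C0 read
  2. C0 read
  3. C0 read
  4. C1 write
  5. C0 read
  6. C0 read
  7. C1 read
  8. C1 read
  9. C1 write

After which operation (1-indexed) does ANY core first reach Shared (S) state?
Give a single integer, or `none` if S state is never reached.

Op 1: C0 read [C0 read from I: no other sharers -> C0=E (exclusive)] -> [E,I]
Op 2: C0 read [C0 read: already in E, no change] -> [E,I]
Op 3: C0 read [C0 read: already in E, no change] -> [E,I]
Op 4: C1 write [C1 write: invalidate ['C0=E'] -> C1=M] -> [I,M]
Op 5: C0 read [C0 read from I: others=['C1=M'] -> C0=S, others downsized to S] -> [S,S]
  -> First S state at op 5; remaining ops need not be traced.

Answer: 5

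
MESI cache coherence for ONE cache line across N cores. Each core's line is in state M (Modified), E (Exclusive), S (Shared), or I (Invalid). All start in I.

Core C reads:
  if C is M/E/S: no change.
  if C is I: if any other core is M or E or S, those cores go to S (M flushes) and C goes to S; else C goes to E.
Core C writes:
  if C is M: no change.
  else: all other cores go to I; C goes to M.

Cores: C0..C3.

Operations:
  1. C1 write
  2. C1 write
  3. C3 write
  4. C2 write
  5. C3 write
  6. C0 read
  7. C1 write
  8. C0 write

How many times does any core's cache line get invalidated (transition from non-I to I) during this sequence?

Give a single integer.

Op 1: C1 write [C1 write: invalidate none -> C1=M] -> [I,M,I,I] (invalidations this op: 0; running total: 0)
Op 2: C1 write [C1 write: already M (modified), no change] -> [I,M,I,I] (invalidations this op: 0; running total: 0)
Op 3: C3 write [C3 write: invalidate ['C1=M'] -> C3=M] -> [I,I,I,M] (invalidations this op: 1; running total: 1)
Op 4: C2 write [C2 write: invalidate ['C3=M'] -> C2=M] -> [I,I,M,I] (invalidations this op: 1; running total: 2)
Op 5: C3 write [C3 write: invalidate ['C2=M'] -> C3=M] -> [I,I,I,M] (invalidations this op: 1; running total: 3)
Op 6: C0 read [C0 read from I: others=['C3=M'] -> C0=S, others downsized to S] -> [S,I,I,S] (invalidations this op: 0; running total: 3)
Op 7: C1 write [C1 write: invalidate ['C0=S', 'C3=S'] -> C1=M] -> [I,M,I,I] (invalidations this op: 2; running total: 5)
Op 8: C0 write [C0 write: invalidate ['C1=M'] -> C0=M] -> [M,I,I,I] (invalidations this op: 1; running total: 6)

Answer: 6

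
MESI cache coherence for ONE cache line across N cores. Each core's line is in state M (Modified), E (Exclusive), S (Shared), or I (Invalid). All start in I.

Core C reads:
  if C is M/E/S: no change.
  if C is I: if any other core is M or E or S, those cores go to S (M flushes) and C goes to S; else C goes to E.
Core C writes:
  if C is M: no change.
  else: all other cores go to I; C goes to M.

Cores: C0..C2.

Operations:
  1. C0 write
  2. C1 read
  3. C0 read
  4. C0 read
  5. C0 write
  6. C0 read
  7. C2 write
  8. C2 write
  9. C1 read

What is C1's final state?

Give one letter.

Answer: S

Derivation:
Op 1: C0 write [C0 write: invalidate none -> C0=M] -> [M,I,I]
Op 2: C1 read [C1 read from I: others=['C0=M'] -> C1=S, others downsized to S] -> [S,S,I]
Op 3: C0 read [C0 read: already in S, no change] -> [S,S,I]
Op 4: C0 read [C0 read: already in S, no change] -> [S,S,I]
Op 5: C0 write [C0 write: invalidate ['C1=S'] -> C0=M] -> [M,I,I]
Op 6: C0 read [C0 read: already in M, no change] -> [M,I,I]
Op 7: C2 write [C2 write: invalidate ['C0=M'] -> C2=M] -> [I,I,M]
Op 8: C2 write [C2 write: already M (modified), no change] -> [I,I,M]
Op 9: C1 read [C1 read from I: others=['C2=M'] -> C1=S, others downsized to S] -> [I,S,S]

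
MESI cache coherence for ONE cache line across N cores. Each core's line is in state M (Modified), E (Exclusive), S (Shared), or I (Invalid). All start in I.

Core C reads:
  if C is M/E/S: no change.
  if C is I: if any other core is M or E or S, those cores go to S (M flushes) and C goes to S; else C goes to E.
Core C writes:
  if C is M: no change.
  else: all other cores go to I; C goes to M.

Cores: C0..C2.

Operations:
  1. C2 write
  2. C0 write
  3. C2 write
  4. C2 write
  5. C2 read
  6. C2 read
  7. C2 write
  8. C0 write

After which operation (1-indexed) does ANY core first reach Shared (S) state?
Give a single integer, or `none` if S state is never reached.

Op 1: C2 write [C2 write: invalidate none -> C2=M] -> [I,I,M]
Op 2: C0 write [C0 write: invalidate ['C2=M'] -> C0=M] -> [M,I,I]
Op 3: C2 write [C2 write: invalidate ['C0=M'] -> C2=M] -> [I,I,M]
Op 4: C2 write [C2 write: already M (modified), no change] -> [I,I,M]
Op 5: C2 read [C2 read: already in M, no change] -> [I,I,M]
Op 6: C2 read [C2 read: already in M, no change] -> [I,I,M]
Op 7: C2 write [C2 write: already M (modified), no change] -> [I,I,M]
Op 8: C0 write [C0 write: invalidate ['C2=M'] -> C0=M] -> [M,I,I]
S state never reached in this sequence.

Answer: none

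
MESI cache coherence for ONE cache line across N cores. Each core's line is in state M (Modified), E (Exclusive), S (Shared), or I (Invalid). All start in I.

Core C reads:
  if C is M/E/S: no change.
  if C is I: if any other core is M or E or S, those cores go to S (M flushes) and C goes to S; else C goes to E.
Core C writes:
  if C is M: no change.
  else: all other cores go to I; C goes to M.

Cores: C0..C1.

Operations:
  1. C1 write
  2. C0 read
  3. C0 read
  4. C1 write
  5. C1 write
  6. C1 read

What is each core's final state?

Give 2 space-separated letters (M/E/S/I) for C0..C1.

Answer: I M

Derivation:
Op 1: C1 write [C1 write: invalidate none -> C1=M] -> [I,M]
Op 2: C0 read [C0 read from I: others=['C1=M'] -> C0=S, others downsized to S] -> [S,S]
Op 3: C0 read [C0 read: already in S, no change] -> [S,S]
Op 4: C1 write [C1 write: invalidate ['C0=S'] -> C1=M] -> [I,M]
Op 5: C1 write [C1 write: already M (modified), no change] -> [I,M]
Op 6: C1 read [C1 read: already in M, no change] -> [I,M]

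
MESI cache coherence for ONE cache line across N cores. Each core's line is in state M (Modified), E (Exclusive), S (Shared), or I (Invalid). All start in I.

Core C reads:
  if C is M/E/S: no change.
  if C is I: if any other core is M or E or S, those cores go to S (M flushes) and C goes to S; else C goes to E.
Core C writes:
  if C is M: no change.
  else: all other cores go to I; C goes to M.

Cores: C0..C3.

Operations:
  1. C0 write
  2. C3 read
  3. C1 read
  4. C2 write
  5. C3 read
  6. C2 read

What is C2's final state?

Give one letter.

Op 1: C0 write [C0 write: invalidate none -> C0=M] -> [M,I,I,I]
Op 2: C3 read [C3 read from I: others=['C0=M'] -> C3=S, others downsized to S] -> [S,I,I,S]
Op 3: C1 read [C1 read from I: others=['C0=S', 'C3=S'] -> C1=S, others downsized to S] -> [S,S,I,S]
Op 4: C2 write [C2 write: invalidate ['C0=S', 'C1=S', 'C3=S'] -> C2=M] -> [I,I,M,I]
Op 5: C3 read [C3 read from I: others=['C2=M'] -> C3=S, others downsized to S] -> [I,I,S,S]
Op 6: C2 read [C2 read: already in S, no change] -> [I,I,S,S]

Answer: S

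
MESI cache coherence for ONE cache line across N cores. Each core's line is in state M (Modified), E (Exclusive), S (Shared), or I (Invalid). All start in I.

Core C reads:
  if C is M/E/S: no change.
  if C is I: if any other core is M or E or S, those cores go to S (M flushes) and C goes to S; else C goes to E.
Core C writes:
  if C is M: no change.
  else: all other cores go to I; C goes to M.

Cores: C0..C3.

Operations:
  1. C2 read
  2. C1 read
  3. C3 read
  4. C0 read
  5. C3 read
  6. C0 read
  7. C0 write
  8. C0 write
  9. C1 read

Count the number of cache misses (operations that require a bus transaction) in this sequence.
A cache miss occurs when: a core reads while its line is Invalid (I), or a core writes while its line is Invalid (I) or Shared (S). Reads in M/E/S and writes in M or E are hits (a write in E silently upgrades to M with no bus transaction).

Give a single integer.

Answer: 6

Derivation:
Op 1: C2 read [C2 read from I: no other sharers -> C2=E (exclusive)] -> [I,I,E,I] [MISS #1: read from I]
Op 2: C1 read [C1 read from I: others=['C2=E'] -> C1=S, others downsized to S] -> [I,S,S,I] [MISS #2: read from I]
Op 3: C3 read [C3 read from I: others=['C1=S', 'C2=S'] -> C3=S, others downsized to S] -> [I,S,S,S] [MISS #3: read from I]
Op 4: C0 read [C0 read from I: others=['C1=S', 'C2=S', 'C3=S'] -> C0=S, others downsized to S] -> [S,S,S,S] [MISS #4: read from I]
Op 5: C3 read [C3 read: already in S, no change] -> [S,S,S,S] [hit: read from S]
Op 6: C0 read [C0 read: already in S, no change] -> [S,S,S,S] [hit: read from S]
Op 7: C0 write [C0 write: invalidate ['C1=S', 'C2=S', 'C3=S'] -> C0=M] -> [M,I,I,I] [MISS #5: write from S]
Op 8: C0 write [C0 write: already M (modified), no change] -> [M,I,I,I] [hit: write from M]
Op 9: C1 read [C1 read from I: others=['C0=M'] -> C1=S, others downsized to S] -> [S,S,I,I] [MISS #6: read from I]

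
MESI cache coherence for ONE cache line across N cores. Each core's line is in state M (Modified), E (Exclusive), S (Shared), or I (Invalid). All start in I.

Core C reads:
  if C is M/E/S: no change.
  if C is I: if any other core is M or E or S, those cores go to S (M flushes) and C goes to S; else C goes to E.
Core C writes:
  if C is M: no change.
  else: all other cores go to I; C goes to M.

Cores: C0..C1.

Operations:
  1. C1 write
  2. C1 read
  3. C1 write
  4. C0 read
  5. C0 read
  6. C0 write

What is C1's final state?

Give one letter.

Op 1: C1 write [C1 write: invalidate none -> C1=M] -> [I,M]
Op 2: C1 read [C1 read: already in M, no change] -> [I,M]
Op 3: C1 write [C1 write: already M (modified), no change] -> [I,M]
Op 4: C0 read [C0 read from I: others=['C1=M'] -> C0=S, others downsized to S] -> [S,S]
Op 5: C0 read [C0 read: already in S, no change] -> [S,S]
Op 6: C0 write [C0 write: invalidate ['C1=S'] -> C0=M] -> [M,I]

Answer: I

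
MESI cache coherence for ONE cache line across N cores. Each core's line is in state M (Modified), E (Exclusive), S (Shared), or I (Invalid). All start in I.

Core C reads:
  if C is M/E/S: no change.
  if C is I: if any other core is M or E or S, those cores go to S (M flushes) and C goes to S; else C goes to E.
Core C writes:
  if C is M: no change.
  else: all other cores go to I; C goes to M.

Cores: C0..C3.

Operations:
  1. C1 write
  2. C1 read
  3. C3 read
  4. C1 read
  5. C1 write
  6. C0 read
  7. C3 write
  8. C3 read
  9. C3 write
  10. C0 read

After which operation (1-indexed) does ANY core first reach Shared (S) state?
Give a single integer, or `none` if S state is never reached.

Answer: 3

Derivation:
Op 1: C1 write [C1 write: invalidate none -> C1=M] -> [I,M,I,I]
Op 2: C1 read [C1 read: already in M, no change] -> [I,M,I,I]
Op 3: C3 read [C3 read from I: others=['C1=M'] -> C3=S, others downsized to S] -> [I,S,I,S]
  -> First S state at op 3; remaining ops need not be traced.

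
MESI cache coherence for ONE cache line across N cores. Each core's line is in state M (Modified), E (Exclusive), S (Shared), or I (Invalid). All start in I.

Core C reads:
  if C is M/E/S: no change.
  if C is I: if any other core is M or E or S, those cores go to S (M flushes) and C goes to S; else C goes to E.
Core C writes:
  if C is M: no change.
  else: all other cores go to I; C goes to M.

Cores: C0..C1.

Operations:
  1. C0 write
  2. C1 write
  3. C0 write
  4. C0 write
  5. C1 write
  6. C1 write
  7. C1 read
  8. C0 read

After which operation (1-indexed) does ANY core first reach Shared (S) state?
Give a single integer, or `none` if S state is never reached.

Answer: 8

Derivation:
Op 1: C0 write [C0 write: invalidate none -> C0=M] -> [M,I]
Op 2: C1 write [C1 write: invalidate ['C0=M'] -> C1=M] -> [I,M]
Op 3: C0 write [C0 write: invalidate ['C1=M'] -> C0=M] -> [M,I]
Op 4: C0 write [C0 write: already M (modified), no change] -> [M,I]
Op 5: C1 write [C1 write: invalidate ['C0=M'] -> C1=M] -> [I,M]
Op 6: C1 write [C1 write: already M (modified), no change] -> [I,M]
Op 7: C1 read [C1 read: already in M, no change] -> [I,M]
Op 8: C0 read [C0 read from I: others=['C1=M'] -> C0=S, others downsized to S] -> [S,S]
  -> First S state at op 8; remaining ops need not be traced.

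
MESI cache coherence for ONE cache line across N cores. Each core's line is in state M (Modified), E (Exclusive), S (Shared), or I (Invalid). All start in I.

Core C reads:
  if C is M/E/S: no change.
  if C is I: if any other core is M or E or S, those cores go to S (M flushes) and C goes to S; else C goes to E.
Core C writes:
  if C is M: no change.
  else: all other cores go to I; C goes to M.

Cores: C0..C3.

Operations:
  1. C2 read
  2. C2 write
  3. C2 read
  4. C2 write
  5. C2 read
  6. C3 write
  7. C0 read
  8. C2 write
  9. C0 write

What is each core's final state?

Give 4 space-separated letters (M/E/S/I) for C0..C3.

Answer: M I I I

Derivation:
Op 1: C2 read [C2 read from I: no other sharers -> C2=E (exclusive)] -> [I,I,E,I]
Op 2: C2 write [C2 write: invalidate none -> C2=M] -> [I,I,M,I]
Op 3: C2 read [C2 read: already in M, no change] -> [I,I,M,I]
Op 4: C2 write [C2 write: already M (modified), no change] -> [I,I,M,I]
Op 5: C2 read [C2 read: already in M, no change] -> [I,I,M,I]
Op 6: C3 write [C3 write: invalidate ['C2=M'] -> C3=M] -> [I,I,I,M]
Op 7: C0 read [C0 read from I: others=['C3=M'] -> C0=S, others downsized to S] -> [S,I,I,S]
Op 8: C2 write [C2 write: invalidate ['C0=S', 'C3=S'] -> C2=M] -> [I,I,M,I]
Op 9: C0 write [C0 write: invalidate ['C2=M'] -> C0=M] -> [M,I,I,I]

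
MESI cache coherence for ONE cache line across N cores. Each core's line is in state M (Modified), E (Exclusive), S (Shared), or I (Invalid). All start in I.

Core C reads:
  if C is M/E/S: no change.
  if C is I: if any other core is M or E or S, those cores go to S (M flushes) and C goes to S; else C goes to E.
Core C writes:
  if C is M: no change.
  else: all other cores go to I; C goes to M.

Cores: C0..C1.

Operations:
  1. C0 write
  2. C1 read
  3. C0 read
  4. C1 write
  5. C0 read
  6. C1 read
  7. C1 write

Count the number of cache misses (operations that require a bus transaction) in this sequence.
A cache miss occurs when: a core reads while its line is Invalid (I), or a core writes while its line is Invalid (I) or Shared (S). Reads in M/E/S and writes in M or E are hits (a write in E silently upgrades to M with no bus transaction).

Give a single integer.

Answer: 5

Derivation:
Op 1: C0 write [C0 write: invalidate none -> C0=M] -> [M,I] [MISS #1: write from I]
Op 2: C1 read [C1 read from I: others=['C0=M'] -> C1=S, others downsized to S] -> [S,S] [MISS #2: read from I]
Op 3: C0 read [C0 read: already in S, no change] -> [S,S] [hit: read from S]
Op 4: C1 write [C1 write: invalidate ['C0=S'] -> C1=M] -> [I,M] [MISS #3: write from S]
Op 5: C0 read [C0 read from I: others=['C1=M'] -> C0=S, others downsized to S] -> [S,S] [MISS #4: read from I]
Op 6: C1 read [C1 read: already in S, no change] -> [S,S] [hit: read from S]
Op 7: C1 write [C1 write: invalidate ['C0=S'] -> C1=M] -> [I,M] [MISS #5: write from S]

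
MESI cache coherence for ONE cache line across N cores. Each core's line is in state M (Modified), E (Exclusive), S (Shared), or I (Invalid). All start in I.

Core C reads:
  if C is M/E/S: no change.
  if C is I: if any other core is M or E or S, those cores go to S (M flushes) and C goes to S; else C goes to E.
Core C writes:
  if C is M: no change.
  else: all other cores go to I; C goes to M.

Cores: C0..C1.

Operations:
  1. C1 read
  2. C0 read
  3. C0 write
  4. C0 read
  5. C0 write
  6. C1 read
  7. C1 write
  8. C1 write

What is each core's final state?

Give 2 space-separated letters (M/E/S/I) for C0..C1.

Op 1: C1 read [C1 read from I: no other sharers -> C1=E (exclusive)] -> [I,E]
Op 2: C0 read [C0 read from I: others=['C1=E'] -> C0=S, others downsized to S] -> [S,S]
Op 3: C0 write [C0 write: invalidate ['C1=S'] -> C0=M] -> [M,I]
Op 4: C0 read [C0 read: already in M, no change] -> [M,I]
Op 5: C0 write [C0 write: already M (modified), no change] -> [M,I]
Op 6: C1 read [C1 read from I: others=['C0=M'] -> C1=S, others downsized to S] -> [S,S]
Op 7: C1 write [C1 write: invalidate ['C0=S'] -> C1=M] -> [I,M]
Op 8: C1 write [C1 write: already M (modified), no change] -> [I,M]

Answer: I M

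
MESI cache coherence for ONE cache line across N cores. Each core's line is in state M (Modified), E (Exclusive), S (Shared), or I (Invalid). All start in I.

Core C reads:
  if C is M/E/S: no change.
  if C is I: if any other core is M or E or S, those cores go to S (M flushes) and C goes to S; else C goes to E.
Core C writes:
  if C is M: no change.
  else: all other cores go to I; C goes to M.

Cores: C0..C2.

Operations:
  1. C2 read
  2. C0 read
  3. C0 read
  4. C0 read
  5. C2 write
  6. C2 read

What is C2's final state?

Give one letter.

Answer: M

Derivation:
Op 1: C2 read [C2 read from I: no other sharers -> C2=E (exclusive)] -> [I,I,E]
Op 2: C0 read [C0 read from I: others=['C2=E'] -> C0=S, others downsized to S] -> [S,I,S]
Op 3: C0 read [C0 read: already in S, no change] -> [S,I,S]
Op 4: C0 read [C0 read: already in S, no change] -> [S,I,S]
Op 5: C2 write [C2 write: invalidate ['C0=S'] -> C2=M] -> [I,I,M]
Op 6: C2 read [C2 read: already in M, no change] -> [I,I,M]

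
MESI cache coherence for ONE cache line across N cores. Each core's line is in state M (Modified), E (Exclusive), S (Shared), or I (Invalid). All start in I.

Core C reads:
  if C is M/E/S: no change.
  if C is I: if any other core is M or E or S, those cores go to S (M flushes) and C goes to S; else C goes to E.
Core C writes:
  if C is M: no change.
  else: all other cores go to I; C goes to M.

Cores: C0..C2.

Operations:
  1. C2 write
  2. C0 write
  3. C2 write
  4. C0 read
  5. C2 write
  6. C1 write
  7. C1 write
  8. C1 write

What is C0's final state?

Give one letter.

Op 1: C2 write [C2 write: invalidate none -> C2=M] -> [I,I,M]
Op 2: C0 write [C0 write: invalidate ['C2=M'] -> C0=M] -> [M,I,I]
Op 3: C2 write [C2 write: invalidate ['C0=M'] -> C2=M] -> [I,I,M]
Op 4: C0 read [C0 read from I: others=['C2=M'] -> C0=S, others downsized to S] -> [S,I,S]
Op 5: C2 write [C2 write: invalidate ['C0=S'] -> C2=M] -> [I,I,M]
Op 6: C1 write [C1 write: invalidate ['C2=M'] -> C1=M] -> [I,M,I]
Op 7: C1 write [C1 write: already M (modified), no change] -> [I,M,I]
Op 8: C1 write [C1 write: already M (modified), no change] -> [I,M,I]

Answer: I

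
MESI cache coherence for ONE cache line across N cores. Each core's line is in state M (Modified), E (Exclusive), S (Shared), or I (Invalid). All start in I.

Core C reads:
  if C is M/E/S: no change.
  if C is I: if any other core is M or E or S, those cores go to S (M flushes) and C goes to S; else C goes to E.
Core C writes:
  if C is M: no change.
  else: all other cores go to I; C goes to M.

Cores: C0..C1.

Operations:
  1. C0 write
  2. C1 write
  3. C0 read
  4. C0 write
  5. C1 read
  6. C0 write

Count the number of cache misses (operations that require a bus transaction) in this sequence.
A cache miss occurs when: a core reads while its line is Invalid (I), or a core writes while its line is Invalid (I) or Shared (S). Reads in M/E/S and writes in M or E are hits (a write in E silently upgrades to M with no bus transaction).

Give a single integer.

Answer: 6

Derivation:
Op 1: C0 write [C0 write: invalidate none -> C0=M] -> [M,I] [MISS #1: write from I]
Op 2: C1 write [C1 write: invalidate ['C0=M'] -> C1=M] -> [I,M] [MISS #2: write from I]
Op 3: C0 read [C0 read from I: others=['C1=M'] -> C0=S, others downsized to S] -> [S,S] [MISS #3: read from I]
Op 4: C0 write [C0 write: invalidate ['C1=S'] -> C0=M] -> [M,I] [MISS #4: write from S]
Op 5: C1 read [C1 read from I: others=['C0=M'] -> C1=S, others downsized to S] -> [S,S] [MISS #5: read from I]
Op 6: C0 write [C0 write: invalidate ['C1=S'] -> C0=M] -> [M,I] [MISS #6: write from S]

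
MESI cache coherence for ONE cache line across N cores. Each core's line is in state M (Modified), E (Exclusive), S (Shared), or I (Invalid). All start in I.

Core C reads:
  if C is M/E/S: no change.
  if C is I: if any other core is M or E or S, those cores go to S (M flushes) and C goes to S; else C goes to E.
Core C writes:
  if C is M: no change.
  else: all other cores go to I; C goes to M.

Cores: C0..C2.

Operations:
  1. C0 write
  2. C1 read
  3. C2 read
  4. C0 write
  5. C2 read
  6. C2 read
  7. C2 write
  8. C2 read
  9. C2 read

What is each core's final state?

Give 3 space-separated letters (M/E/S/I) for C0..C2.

Op 1: C0 write [C0 write: invalidate none -> C0=M] -> [M,I,I]
Op 2: C1 read [C1 read from I: others=['C0=M'] -> C1=S, others downsized to S] -> [S,S,I]
Op 3: C2 read [C2 read from I: others=['C0=S', 'C1=S'] -> C2=S, others downsized to S] -> [S,S,S]
Op 4: C0 write [C0 write: invalidate ['C1=S', 'C2=S'] -> C0=M] -> [M,I,I]
Op 5: C2 read [C2 read from I: others=['C0=M'] -> C2=S, others downsized to S] -> [S,I,S]
Op 6: C2 read [C2 read: already in S, no change] -> [S,I,S]
Op 7: C2 write [C2 write: invalidate ['C0=S'] -> C2=M] -> [I,I,M]
Op 8: C2 read [C2 read: already in M, no change] -> [I,I,M]
Op 9: C2 read [C2 read: already in M, no change] -> [I,I,M]

Answer: I I M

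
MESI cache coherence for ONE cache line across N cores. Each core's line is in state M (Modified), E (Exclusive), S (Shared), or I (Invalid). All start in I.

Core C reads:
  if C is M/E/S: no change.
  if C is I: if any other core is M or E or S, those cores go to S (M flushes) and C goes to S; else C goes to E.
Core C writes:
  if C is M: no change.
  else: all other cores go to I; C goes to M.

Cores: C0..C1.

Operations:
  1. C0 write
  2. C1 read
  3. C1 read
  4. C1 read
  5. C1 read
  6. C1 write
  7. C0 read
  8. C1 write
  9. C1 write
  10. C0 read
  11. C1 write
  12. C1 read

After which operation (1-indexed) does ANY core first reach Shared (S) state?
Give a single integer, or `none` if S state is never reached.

Answer: 2

Derivation:
Op 1: C0 write [C0 write: invalidate none -> C0=M] -> [M,I]
Op 2: C1 read [C1 read from I: others=['C0=M'] -> C1=S, others downsized to S] -> [S,S]
  -> First S state at op 2; remaining ops need not be traced.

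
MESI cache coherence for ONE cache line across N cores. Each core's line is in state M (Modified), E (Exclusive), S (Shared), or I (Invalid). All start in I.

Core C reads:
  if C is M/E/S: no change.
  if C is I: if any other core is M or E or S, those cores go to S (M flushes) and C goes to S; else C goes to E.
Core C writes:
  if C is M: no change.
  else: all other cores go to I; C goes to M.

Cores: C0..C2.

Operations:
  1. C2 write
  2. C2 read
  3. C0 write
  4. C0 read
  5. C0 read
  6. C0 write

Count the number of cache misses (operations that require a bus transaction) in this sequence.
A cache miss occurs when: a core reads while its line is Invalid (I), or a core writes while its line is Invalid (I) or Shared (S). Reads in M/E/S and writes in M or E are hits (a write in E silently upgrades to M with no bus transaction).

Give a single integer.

Op 1: C2 write [C2 write: invalidate none -> C2=M] -> [I,I,M] [MISS #1: write from I]
Op 2: C2 read [C2 read: already in M, no change] -> [I,I,M] [hit: read from M]
Op 3: C0 write [C0 write: invalidate ['C2=M'] -> C0=M] -> [M,I,I] [MISS #2: write from I]
Op 4: C0 read [C0 read: already in M, no change] -> [M,I,I] [hit: read from M]
Op 5: C0 read [C0 read: already in M, no change] -> [M,I,I] [hit: read from M]
Op 6: C0 write [C0 write: already M (modified), no change] -> [M,I,I] [hit: write from M]

Answer: 2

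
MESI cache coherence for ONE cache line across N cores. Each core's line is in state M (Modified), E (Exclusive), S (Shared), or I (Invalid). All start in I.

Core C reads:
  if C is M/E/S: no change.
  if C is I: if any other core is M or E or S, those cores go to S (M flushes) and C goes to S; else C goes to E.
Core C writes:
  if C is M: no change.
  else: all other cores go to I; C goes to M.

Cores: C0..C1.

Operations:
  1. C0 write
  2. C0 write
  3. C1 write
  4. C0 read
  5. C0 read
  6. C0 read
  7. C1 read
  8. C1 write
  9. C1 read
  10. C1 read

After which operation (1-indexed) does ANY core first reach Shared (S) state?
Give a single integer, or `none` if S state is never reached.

Op 1: C0 write [C0 write: invalidate none -> C0=M] -> [M,I]
Op 2: C0 write [C0 write: already M (modified), no change] -> [M,I]
Op 3: C1 write [C1 write: invalidate ['C0=M'] -> C1=M] -> [I,M]
Op 4: C0 read [C0 read from I: others=['C1=M'] -> C0=S, others downsized to S] -> [S,S]
  -> First S state at op 4; remaining ops need not be traced.

Answer: 4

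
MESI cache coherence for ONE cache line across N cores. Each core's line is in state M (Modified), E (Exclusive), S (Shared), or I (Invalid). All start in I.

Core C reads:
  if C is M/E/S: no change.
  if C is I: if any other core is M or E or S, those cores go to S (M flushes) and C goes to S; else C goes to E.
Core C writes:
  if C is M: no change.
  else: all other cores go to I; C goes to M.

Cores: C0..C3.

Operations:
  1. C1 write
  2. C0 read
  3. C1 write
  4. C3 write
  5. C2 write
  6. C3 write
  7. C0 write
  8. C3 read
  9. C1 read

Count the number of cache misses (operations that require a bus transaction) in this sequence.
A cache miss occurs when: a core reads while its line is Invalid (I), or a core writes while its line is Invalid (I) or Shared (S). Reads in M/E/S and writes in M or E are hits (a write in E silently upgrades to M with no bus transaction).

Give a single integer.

Op 1: C1 write [C1 write: invalidate none -> C1=M] -> [I,M,I,I] [MISS #1: write from I]
Op 2: C0 read [C0 read from I: others=['C1=M'] -> C0=S, others downsized to S] -> [S,S,I,I] [MISS #2: read from I]
Op 3: C1 write [C1 write: invalidate ['C0=S'] -> C1=M] -> [I,M,I,I] [MISS #3: write from S]
Op 4: C3 write [C3 write: invalidate ['C1=M'] -> C3=M] -> [I,I,I,M] [MISS #4: write from I]
Op 5: C2 write [C2 write: invalidate ['C3=M'] -> C2=M] -> [I,I,M,I] [MISS #5: write from I]
Op 6: C3 write [C3 write: invalidate ['C2=M'] -> C3=M] -> [I,I,I,M] [MISS #6: write from I]
Op 7: C0 write [C0 write: invalidate ['C3=M'] -> C0=M] -> [M,I,I,I] [MISS #7: write from I]
Op 8: C3 read [C3 read from I: others=['C0=M'] -> C3=S, others downsized to S] -> [S,I,I,S] [MISS #8: read from I]
Op 9: C1 read [C1 read from I: others=['C0=S', 'C3=S'] -> C1=S, others downsized to S] -> [S,S,I,S] [MISS #9: read from I]

Answer: 9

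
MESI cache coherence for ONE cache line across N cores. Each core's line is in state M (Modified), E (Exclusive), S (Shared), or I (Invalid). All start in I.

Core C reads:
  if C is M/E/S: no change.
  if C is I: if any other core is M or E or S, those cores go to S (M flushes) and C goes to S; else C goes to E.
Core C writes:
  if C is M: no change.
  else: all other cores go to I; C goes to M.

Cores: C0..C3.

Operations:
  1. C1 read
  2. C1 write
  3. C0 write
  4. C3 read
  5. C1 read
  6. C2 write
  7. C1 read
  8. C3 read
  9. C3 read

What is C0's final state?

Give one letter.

Answer: I

Derivation:
Op 1: C1 read [C1 read from I: no other sharers -> C1=E (exclusive)] -> [I,E,I,I]
Op 2: C1 write [C1 write: invalidate none -> C1=M] -> [I,M,I,I]
Op 3: C0 write [C0 write: invalidate ['C1=M'] -> C0=M] -> [M,I,I,I]
Op 4: C3 read [C3 read from I: others=['C0=M'] -> C3=S, others downsized to S] -> [S,I,I,S]
Op 5: C1 read [C1 read from I: others=['C0=S', 'C3=S'] -> C1=S, others downsized to S] -> [S,S,I,S]
Op 6: C2 write [C2 write: invalidate ['C0=S', 'C1=S', 'C3=S'] -> C2=M] -> [I,I,M,I]
Op 7: C1 read [C1 read from I: others=['C2=M'] -> C1=S, others downsized to S] -> [I,S,S,I]
Op 8: C3 read [C3 read from I: others=['C1=S', 'C2=S'] -> C3=S, others downsized to S] -> [I,S,S,S]
Op 9: C3 read [C3 read: already in S, no change] -> [I,S,S,S]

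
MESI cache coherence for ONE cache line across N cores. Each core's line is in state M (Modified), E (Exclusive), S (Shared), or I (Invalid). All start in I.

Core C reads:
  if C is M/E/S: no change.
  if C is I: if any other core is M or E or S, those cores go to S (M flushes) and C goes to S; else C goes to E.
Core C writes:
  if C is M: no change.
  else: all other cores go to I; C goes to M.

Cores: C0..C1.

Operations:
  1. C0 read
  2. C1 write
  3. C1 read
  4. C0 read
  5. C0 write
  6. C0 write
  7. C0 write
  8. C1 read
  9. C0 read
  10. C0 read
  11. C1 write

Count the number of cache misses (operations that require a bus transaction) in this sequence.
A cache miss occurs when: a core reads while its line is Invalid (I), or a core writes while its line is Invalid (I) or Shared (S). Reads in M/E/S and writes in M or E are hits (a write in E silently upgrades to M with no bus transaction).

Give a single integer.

Op 1: C0 read [C0 read from I: no other sharers -> C0=E (exclusive)] -> [E,I] [MISS #1: read from I]
Op 2: C1 write [C1 write: invalidate ['C0=E'] -> C1=M] -> [I,M] [MISS #2: write from I]
Op 3: C1 read [C1 read: already in M, no change] -> [I,M] [hit: read from M]
Op 4: C0 read [C0 read from I: others=['C1=M'] -> C0=S, others downsized to S] -> [S,S] [MISS #3: read from I]
Op 5: C0 write [C0 write: invalidate ['C1=S'] -> C0=M] -> [M,I] [MISS #4: write from S]
Op 6: C0 write [C0 write: already M (modified), no change] -> [M,I] [hit: write from M]
Op 7: C0 write [C0 write: already M (modified), no change] -> [M,I] [hit: write from M]
Op 8: C1 read [C1 read from I: others=['C0=M'] -> C1=S, others downsized to S] -> [S,S] [MISS #5: read from I]
Op 9: C0 read [C0 read: already in S, no change] -> [S,S] [hit: read from S]
Op 10: C0 read [C0 read: already in S, no change] -> [S,S] [hit: read from S]
Op 11: C1 write [C1 write: invalidate ['C0=S'] -> C1=M] -> [I,M] [MISS #6: write from S]

Answer: 6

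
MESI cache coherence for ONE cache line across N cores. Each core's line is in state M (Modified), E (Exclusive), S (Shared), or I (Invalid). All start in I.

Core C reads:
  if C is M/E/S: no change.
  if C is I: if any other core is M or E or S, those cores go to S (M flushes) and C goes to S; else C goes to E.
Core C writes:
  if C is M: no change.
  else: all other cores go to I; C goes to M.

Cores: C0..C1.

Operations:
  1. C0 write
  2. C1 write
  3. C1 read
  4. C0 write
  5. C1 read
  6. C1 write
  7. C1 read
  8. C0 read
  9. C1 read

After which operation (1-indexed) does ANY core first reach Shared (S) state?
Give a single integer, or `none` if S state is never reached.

Op 1: C0 write [C0 write: invalidate none -> C0=M] -> [M,I]
Op 2: C1 write [C1 write: invalidate ['C0=M'] -> C1=M] -> [I,M]
Op 3: C1 read [C1 read: already in M, no change] -> [I,M]
Op 4: C0 write [C0 write: invalidate ['C1=M'] -> C0=M] -> [M,I]
Op 5: C1 read [C1 read from I: others=['C0=M'] -> C1=S, others downsized to S] -> [S,S]
  -> First S state at op 5; remaining ops need not be traced.

Answer: 5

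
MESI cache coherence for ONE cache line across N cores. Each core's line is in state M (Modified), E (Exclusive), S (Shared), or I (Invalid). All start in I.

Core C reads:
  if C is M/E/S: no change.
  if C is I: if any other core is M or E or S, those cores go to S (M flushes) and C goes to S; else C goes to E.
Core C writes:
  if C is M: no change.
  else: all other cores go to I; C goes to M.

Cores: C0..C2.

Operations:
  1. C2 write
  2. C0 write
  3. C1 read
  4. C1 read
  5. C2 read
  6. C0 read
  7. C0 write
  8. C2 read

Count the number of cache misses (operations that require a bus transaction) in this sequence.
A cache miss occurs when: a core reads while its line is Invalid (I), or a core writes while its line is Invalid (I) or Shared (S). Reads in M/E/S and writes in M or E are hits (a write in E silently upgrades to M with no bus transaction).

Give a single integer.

Answer: 6

Derivation:
Op 1: C2 write [C2 write: invalidate none -> C2=M] -> [I,I,M] [MISS #1: write from I]
Op 2: C0 write [C0 write: invalidate ['C2=M'] -> C0=M] -> [M,I,I] [MISS #2: write from I]
Op 3: C1 read [C1 read from I: others=['C0=M'] -> C1=S, others downsized to S] -> [S,S,I] [MISS #3: read from I]
Op 4: C1 read [C1 read: already in S, no change] -> [S,S,I] [hit: read from S]
Op 5: C2 read [C2 read from I: others=['C0=S', 'C1=S'] -> C2=S, others downsized to S] -> [S,S,S] [MISS #4: read from I]
Op 6: C0 read [C0 read: already in S, no change] -> [S,S,S] [hit: read from S]
Op 7: C0 write [C0 write: invalidate ['C1=S', 'C2=S'] -> C0=M] -> [M,I,I] [MISS #5: write from S]
Op 8: C2 read [C2 read from I: others=['C0=M'] -> C2=S, others downsized to S] -> [S,I,S] [MISS #6: read from I]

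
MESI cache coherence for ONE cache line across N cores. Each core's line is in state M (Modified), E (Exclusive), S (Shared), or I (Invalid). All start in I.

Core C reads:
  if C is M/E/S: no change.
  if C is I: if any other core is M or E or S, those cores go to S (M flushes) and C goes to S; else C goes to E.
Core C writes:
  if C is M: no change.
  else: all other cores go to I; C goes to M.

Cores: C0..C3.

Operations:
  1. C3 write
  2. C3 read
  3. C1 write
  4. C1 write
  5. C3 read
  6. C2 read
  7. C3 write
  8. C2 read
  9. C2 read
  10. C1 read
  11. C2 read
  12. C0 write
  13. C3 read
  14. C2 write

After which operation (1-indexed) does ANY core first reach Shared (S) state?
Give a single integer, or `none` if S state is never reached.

Op 1: C3 write [C3 write: invalidate none -> C3=M] -> [I,I,I,M]
Op 2: C3 read [C3 read: already in M, no change] -> [I,I,I,M]
Op 3: C1 write [C1 write: invalidate ['C3=M'] -> C1=M] -> [I,M,I,I]
Op 4: C1 write [C1 write: already M (modified), no change] -> [I,M,I,I]
Op 5: C3 read [C3 read from I: others=['C1=M'] -> C3=S, others downsized to S] -> [I,S,I,S]
  -> First S state at op 5; remaining ops need not be traced.

Answer: 5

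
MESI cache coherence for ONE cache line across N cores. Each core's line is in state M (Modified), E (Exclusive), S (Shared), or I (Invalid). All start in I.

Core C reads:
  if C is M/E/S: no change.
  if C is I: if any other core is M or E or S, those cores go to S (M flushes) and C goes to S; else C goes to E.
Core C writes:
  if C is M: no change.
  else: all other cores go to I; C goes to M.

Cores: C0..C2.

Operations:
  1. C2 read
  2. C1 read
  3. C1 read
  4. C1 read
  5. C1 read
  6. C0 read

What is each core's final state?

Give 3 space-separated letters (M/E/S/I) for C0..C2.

Answer: S S S

Derivation:
Op 1: C2 read [C2 read from I: no other sharers -> C2=E (exclusive)] -> [I,I,E]
Op 2: C1 read [C1 read from I: others=['C2=E'] -> C1=S, others downsized to S] -> [I,S,S]
Op 3: C1 read [C1 read: already in S, no change] -> [I,S,S]
Op 4: C1 read [C1 read: already in S, no change] -> [I,S,S]
Op 5: C1 read [C1 read: already in S, no change] -> [I,S,S]
Op 6: C0 read [C0 read from I: others=['C1=S', 'C2=S'] -> C0=S, others downsized to S] -> [S,S,S]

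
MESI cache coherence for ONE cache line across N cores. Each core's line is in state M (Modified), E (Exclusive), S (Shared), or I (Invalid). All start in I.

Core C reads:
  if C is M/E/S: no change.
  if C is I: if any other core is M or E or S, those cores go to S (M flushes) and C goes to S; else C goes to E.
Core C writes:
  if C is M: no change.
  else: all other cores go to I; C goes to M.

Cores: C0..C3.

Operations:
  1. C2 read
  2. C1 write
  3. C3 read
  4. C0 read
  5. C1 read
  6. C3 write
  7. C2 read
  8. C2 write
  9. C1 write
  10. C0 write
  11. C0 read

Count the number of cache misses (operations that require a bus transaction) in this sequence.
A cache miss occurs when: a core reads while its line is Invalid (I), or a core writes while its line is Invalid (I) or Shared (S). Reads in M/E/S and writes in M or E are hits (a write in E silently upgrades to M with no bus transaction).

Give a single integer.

Op 1: C2 read [C2 read from I: no other sharers -> C2=E (exclusive)] -> [I,I,E,I] [MISS #1: read from I]
Op 2: C1 write [C1 write: invalidate ['C2=E'] -> C1=M] -> [I,M,I,I] [MISS #2: write from I]
Op 3: C3 read [C3 read from I: others=['C1=M'] -> C3=S, others downsized to S] -> [I,S,I,S] [MISS #3: read from I]
Op 4: C0 read [C0 read from I: others=['C1=S', 'C3=S'] -> C0=S, others downsized to S] -> [S,S,I,S] [MISS #4: read from I]
Op 5: C1 read [C1 read: already in S, no change] -> [S,S,I,S] [hit: read from S]
Op 6: C3 write [C3 write: invalidate ['C0=S', 'C1=S'] -> C3=M] -> [I,I,I,M] [MISS #5: write from S]
Op 7: C2 read [C2 read from I: others=['C3=M'] -> C2=S, others downsized to S] -> [I,I,S,S] [MISS #6: read from I]
Op 8: C2 write [C2 write: invalidate ['C3=S'] -> C2=M] -> [I,I,M,I] [MISS #7: write from S]
Op 9: C1 write [C1 write: invalidate ['C2=M'] -> C1=M] -> [I,M,I,I] [MISS #8: write from I]
Op 10: C0 write [C0 write: invalidate ['C1=M'] -> C0=M] -> [M,I,I,I] [MISS #9: write from I]
Op 11: C0 read [C0 read: already in M, no change] -> [M,I,I,I] [hit: read from M]

Answer: 9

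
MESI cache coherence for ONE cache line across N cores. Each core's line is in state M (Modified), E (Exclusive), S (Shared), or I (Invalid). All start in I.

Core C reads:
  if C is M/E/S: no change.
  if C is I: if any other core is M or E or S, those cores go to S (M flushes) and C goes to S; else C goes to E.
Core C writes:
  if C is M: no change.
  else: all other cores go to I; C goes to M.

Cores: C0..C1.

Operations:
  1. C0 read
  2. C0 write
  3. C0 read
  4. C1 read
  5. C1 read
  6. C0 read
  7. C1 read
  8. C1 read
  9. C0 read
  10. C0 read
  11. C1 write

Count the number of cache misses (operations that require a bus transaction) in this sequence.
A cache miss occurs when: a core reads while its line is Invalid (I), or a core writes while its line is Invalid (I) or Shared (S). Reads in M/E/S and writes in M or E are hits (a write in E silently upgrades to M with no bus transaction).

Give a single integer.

Answer: 3

Derivation:
Op 1: C0 read [C0 read from I: no other sharers -> C0=E (exclusive)] -> [E,I] [MISS #1: read from I]
Op 2: C0 write [C0 write: invalidate none -> C0=M] -> [M,I] [hit: write from E is a silent E->M upgrade, no bus transaction]
Op 3: C0 read [C0 read: already in M, no change] -> [M,I] [hit: read from M]
Op 4: C1 read [C1 read from I: others=['C0=M'] -> C1=S, others downsized to S] -> [S,S] [MISS #2: read from I]
Op 5: C1 read [C1 read: already in S, no change] -> [S,S] [hit: read from S]
Op 6: C0 read [C0 read: already in S, no change] -> [S,S] [hit: read from S]
Op 7: C1 read [C1 read: already in S, no change] -> [S,S] [hit: read from S]
Op 8: C1 read [C1 read: already in S, no change] -> [S,S] [hit: read from S]
Op 9: C0 read [C0 read: already in S, no change] -> [S,S] [hit: read from S]
Op 10: C0 read [C0 read: already in S, no change] -> [S,S] [hit: read from S]
Op 11: C1 write [C1 write: invalidate ['C0=S'] -> C1=M] -> [I,M] [MISS #3: write from S]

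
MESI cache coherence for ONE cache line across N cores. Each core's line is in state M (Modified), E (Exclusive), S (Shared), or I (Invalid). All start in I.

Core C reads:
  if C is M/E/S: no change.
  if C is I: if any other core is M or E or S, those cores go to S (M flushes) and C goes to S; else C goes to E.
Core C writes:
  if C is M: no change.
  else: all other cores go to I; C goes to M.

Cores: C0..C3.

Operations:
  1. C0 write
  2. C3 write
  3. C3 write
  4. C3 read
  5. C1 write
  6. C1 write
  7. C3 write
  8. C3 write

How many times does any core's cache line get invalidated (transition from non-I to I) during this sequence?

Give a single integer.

Op 1: C0 write [C0 write: invalidate none -> C0=M] -> [M,I,I,I] (invalidations this op: 0; running total: 0)
Op 2: C3 write [C3 write: invalidate ['C0=M'] -> C3=M] -> [I,I,I,M] (invalidations this op: 1; running total: 1)
Op 3: C3 write [C3 write: already M (modified), no change] -> [I,I,I,M] (invalidations this op: 0; running total: 1)
Op 4: C3 read [C3 read: already in M, no change] -> [I,I,I,M] (invalidations this op: 0; running total: 1)
Op 5: C1 write [C1 write: invalidate ['C3=M'] -> C1=M] -> [I,M,I,I] (invalidations this op: 1; running total: 2)
Op 6: C1 write [C1 write: already M (modified), no change] -> [I,M,I,I] (invalidations this op: 0; running total: 2)
Op 7: C3 write [C3 write: invalidate ['C1=M'] -> C3=M] -> [I,I,I,M] (invalidations this op: 1; running total: 3)
Op 8: C3 write [C3 write: already M (modified), no change] -> [I,I,I,M] (invalidations this op: 0; running total: 3)

Answer: 3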